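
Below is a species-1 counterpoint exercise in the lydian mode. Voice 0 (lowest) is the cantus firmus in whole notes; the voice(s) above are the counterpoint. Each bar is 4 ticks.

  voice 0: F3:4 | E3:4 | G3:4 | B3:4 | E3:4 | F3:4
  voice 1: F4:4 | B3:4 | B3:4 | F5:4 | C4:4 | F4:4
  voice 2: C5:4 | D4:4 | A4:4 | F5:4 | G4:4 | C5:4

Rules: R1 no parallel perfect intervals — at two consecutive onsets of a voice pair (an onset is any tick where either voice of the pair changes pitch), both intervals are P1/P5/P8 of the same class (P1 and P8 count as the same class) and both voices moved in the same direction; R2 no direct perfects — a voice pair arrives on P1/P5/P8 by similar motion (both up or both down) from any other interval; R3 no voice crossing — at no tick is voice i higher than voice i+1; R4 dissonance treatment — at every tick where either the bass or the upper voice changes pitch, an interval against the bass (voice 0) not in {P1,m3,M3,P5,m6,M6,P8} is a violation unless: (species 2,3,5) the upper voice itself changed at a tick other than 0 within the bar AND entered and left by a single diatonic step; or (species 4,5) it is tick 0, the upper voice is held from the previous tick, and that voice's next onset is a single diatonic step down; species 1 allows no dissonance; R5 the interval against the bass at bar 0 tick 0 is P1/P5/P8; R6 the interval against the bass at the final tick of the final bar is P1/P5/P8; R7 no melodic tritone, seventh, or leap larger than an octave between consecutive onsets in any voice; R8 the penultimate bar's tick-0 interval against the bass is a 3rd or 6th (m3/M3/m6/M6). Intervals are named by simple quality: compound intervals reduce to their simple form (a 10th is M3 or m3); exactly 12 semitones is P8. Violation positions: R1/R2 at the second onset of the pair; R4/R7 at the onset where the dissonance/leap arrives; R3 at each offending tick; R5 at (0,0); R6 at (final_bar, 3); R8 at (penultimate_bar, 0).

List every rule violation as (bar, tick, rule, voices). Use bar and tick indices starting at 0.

(1, 0, R2, (0, 1))
(1, 0, R4, (0, 2))
(1, 0, R7, (1,))
(1, 0, R7, (2,))
(2, 0, R4, (0, 2))
(3, 0, R2, (1, 2))
(3, 0, R4, (0, 1))
(3, 0, R4, (0, 2))
(3, 0, R7, (1,))
(4, 0, R2, (1, 2))
(4, 0, R7, (1,))
(4, 0, R7, (2,))
(5, 0, R1, (1, 2))
(5, 0, R2, (0, 1))
(5, 0, R2, (0, 2))

bar 0: v0=F3 v1=F4 v2=C5 downbeat P5
bar 1: v0=E3 v1=B3 v2=D4 downbeat m7
bar 2: v0=G3 v1=B3 v2=A4 downbeat M2
bar 3: v0=B3 v1=F5 v2=F5 downbeat TT
bar 4: v0=E3 v1=C4 v2=G4 downbeat m3
bar 5: v0=F3 v1=F4 v2=C5 downbeat P5
  -> R2 @ bar 1 tick 0 v(0, 1): F3/F4 P8 -> E3/B3 P5 similar
  -> R4 @ bar 1 tick 0 v(0, 2): E3/D4 m7 untreated
  -> R7 @ bar 1 tick 0 v(1,): F4->B3 leap 6st
  -> R7 @ bar 1 tick 0 v(2,): C5->D4 leap 10st
  -> R4 @ bar 2 tick 0 v(0, 2): G3/A4 M2 untreated
  -> R2 @ bar 3 tick 0 v(1, 2): B3/A4 m7 -> F5/F5 P1 similar
  -> R4 @ bar 3 tick 0 v(0, 1): B3/F5 TT untreated
  -> R4 @ bar 3 tick 0 v(0, 2): B3/F5 TT untreated
  -> R7 @ bar 3 tick 0 v(1,): B3->F5 leap 18st
  -> R2 @ bar 4 tick 0 v(1, 2): F5/F5 P1 -> C4/G4 P5 similar
  -> R7 @ bar 4 tick 0 v(1,): F5->C4 leap 17st
  -> R7 @ bar 4 tick 0 v(2,): F5->G4 leap 10st
  -> R1 @ bar 5 tick 0 v(1, 2): C4/G4 P5 -> F4/C5 P5 similar
  -> R2 @ bar 5 tick 0 v(0, 1): E3/C4 m6 -> F3/F4 P8 similar
  -> R2 @ bar 5 tick 0 v(0, 2): E3/G4 m3 -> F3/C5 P5 similar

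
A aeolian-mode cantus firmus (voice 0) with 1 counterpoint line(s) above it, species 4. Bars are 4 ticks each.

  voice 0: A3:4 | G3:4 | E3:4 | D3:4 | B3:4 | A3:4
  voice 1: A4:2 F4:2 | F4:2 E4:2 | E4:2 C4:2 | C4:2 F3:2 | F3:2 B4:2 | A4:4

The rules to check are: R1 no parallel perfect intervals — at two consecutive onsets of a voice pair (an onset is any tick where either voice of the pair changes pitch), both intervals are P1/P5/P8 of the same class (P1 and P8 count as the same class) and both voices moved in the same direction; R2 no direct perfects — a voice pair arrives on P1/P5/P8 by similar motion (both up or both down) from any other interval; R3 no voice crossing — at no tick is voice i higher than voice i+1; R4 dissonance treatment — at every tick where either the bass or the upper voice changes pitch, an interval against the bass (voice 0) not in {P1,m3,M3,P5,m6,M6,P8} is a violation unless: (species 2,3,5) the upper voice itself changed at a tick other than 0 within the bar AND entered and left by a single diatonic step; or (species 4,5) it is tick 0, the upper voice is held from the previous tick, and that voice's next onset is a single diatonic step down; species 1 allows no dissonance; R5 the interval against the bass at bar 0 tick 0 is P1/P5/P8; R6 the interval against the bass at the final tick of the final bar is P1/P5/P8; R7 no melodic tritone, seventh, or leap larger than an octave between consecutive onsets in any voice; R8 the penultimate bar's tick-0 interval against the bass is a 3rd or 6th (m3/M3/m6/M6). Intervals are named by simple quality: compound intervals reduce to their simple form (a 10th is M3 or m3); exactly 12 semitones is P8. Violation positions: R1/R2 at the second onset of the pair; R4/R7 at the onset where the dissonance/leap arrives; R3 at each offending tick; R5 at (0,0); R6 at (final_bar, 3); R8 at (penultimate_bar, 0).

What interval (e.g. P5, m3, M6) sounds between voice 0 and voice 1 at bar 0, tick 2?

voice 0=A3 voice 1=F4 -> m6

m6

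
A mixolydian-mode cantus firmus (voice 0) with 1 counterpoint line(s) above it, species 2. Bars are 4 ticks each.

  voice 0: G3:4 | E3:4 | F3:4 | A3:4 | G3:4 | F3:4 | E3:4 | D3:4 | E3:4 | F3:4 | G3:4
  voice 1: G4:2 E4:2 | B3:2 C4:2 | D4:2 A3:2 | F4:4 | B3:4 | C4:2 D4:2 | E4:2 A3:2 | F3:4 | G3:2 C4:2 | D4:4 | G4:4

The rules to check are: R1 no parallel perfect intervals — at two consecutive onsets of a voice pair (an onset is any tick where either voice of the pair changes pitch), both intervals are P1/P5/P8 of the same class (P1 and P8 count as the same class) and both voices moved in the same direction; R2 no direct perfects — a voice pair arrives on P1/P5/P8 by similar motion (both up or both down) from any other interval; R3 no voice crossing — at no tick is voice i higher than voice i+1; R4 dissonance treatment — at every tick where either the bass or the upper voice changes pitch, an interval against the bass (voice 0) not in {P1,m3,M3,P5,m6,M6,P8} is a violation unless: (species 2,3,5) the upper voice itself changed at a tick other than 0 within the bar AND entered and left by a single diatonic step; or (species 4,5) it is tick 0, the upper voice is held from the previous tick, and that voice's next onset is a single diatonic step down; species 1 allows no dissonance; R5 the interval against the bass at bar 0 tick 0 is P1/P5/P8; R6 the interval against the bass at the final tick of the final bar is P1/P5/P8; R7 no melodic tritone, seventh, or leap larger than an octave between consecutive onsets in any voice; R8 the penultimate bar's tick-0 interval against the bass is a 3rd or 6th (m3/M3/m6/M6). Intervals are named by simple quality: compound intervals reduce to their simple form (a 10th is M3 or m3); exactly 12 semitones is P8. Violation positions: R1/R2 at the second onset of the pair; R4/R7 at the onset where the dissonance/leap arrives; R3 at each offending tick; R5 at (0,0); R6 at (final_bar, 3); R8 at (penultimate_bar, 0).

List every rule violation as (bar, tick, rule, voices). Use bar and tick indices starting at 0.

(1, 0, R2, (0, 1))
(4, 0, R7, (1,))
(6, 2, R4, (0, 1))
(10, 0, R2, (0, 1))

bar 0: v0=G3 v1=G4 downbeat P8
bar 1: v0=E3 v1=B3 downbeat P5
bar 2: v0=F3 v1=D4 downbeat M6
bar 3: v0=A3 v1=F4 downbeat m6
bar 4: v0=G3 v1=B3 downbeat M3
bar 5: v0=F3 v1=C4 downbeat P5
bar 6: v0=E3 v1=E4 downbeat P8
bar 7: v0=D3 v1=F3 downbeat m3
bar 8: v0=E3 v1=G3 downbeat m3
bar 9: v0=F3 v1=D4 downbeat M6
bar 10: v0=G3 v1=G4 downbeat P8
  -> R2 @ bar 1 tick 0 v(0, 1): G3/E4 M6 -> E3/B3 P5 similar
  -> R7 @ bar 4 tick 0 v(1,): F4->B3 leap 6st
  -> R4 @ bar 6 tick 2 v(0, 1): E3/A3 P4 untreated
  -> R2 @ bar 10 tick 0 v(0, 1): F3/D4 M6 -> G3/G4 P8 similar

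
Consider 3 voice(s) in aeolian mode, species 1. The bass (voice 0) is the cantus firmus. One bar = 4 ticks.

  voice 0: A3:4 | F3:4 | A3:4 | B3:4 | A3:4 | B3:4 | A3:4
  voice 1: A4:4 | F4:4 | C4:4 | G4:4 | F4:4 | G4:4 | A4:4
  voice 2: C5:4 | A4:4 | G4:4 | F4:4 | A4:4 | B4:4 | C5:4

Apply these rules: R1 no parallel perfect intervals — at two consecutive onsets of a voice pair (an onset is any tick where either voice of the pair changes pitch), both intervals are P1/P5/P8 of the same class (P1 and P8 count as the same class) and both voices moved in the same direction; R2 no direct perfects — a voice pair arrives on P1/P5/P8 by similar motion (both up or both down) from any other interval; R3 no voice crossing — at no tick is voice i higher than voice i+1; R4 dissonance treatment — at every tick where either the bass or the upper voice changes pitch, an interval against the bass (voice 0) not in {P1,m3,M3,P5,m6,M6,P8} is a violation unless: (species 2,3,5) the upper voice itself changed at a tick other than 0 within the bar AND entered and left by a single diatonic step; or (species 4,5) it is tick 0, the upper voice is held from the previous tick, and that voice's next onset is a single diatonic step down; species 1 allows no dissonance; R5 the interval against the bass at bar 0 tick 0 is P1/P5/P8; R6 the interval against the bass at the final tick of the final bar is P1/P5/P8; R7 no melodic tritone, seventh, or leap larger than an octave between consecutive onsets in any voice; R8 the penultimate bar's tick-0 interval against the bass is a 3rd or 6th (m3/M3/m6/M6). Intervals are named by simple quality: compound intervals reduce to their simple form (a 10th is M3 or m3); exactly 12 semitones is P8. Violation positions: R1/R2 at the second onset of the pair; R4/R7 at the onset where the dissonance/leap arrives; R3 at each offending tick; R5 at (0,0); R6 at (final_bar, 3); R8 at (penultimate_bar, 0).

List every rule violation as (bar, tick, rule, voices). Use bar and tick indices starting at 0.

bar 0: v0=A3 v1=A4 v2=C5 downbeat m3
bar 1: v0=F3 v1=F4 v2=A4 downbeat M3
bar 2: v0=A3 v1=C4 v2=G4 downbeat m7
bar 3: v0=B3 v1=G4 v2=F4 downbeat TT
bar 4: v0=A3 v1=F4 v2=A4 downbeat P8
bar 5: v0=B3 v1=G4 v2=B4 downbeat P8
bar 6: v0=A3 v1=A4 v2=C5 downbeat m3
  -> R5 @ bar 0 tick 0 v(0, 2): opens on m3
  -> R1 @ bar 1 tick 0 v(0, 1): A3/A4 P8 -> F3/F4 P8 similar
  -> R2 @ bar 2 tick 0 v(1, 2): F4/A4 M3 -> C4/G4 P5 similar
  -> R4 @ bar 2 tick 0 v(0, 2): A3/G4 m7 untreated
  -> R3 @ bar 3 tick 0 v(1, 2): G4 above F4
  -> R4 @ bar 3 tick 0 v(0, 2): B3/F4 TT untreated
  -> R3 @ bar 3 tick 1 v(1, 2): G4 above F4
  -> R3 @ bar 3 tick 2 v(1, 2): G4 above F4
  -> R3 @ bar 3 tick 3 v(1, 2): G4 above F4
  -> R1 @ bar 5 tick 0 v(0, 2): A3/A4 P8 -> B3/B4 P8 similar
  -> R8 @ bar 5 tick 0 v(0, 2): penult P8 not 3rd/6th
  -> R6 @ bar 6 tick 3 v(0, 2): closes on m3

(0, 0, R5, (0, 2))
(1, 0, R1, (0, 1))
(2, 0, R2, (1, 2))
(2, 0, R4, (0, 2))
(3, 0, R3, (1, 2))
(3, 0, R4, (0, 2))
(3, 1, R3, (1, 2))
(3, 2, R3, (1, 2))
(3, 3, R3, (1, 2))
(5, 0, R1, (0, 2))
(5, 0, R8, (0, 2))
(6, 3, R6, (0, 2))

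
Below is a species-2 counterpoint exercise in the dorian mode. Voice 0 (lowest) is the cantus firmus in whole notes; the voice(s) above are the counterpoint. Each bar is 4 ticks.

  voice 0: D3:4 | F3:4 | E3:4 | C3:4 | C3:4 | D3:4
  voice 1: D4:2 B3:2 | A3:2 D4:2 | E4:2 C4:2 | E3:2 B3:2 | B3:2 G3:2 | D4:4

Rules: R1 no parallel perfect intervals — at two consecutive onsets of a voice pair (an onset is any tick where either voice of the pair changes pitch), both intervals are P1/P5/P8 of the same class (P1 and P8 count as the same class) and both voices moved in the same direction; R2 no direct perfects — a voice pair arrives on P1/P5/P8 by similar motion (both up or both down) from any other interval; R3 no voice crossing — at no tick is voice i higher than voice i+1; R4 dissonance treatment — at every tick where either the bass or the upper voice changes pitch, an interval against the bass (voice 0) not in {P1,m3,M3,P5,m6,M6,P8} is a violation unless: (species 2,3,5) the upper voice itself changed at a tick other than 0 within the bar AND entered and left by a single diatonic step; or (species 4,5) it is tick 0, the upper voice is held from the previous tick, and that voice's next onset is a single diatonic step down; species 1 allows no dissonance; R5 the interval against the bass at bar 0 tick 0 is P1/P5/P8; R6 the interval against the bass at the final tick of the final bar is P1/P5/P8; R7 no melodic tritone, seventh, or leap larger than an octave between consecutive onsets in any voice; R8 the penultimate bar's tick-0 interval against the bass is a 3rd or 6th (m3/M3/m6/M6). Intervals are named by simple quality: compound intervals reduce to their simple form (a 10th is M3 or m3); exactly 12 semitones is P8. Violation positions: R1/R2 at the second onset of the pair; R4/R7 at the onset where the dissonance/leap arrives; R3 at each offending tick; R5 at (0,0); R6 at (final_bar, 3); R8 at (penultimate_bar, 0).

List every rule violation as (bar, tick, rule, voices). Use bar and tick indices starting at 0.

bar 0: v0=D3 v1=D4 downbeat P8
bar 1: v0=F3 v1=A3 downbeat M3
bar 2: v0=E3 v1=E4 downbeat P8
bar 3: v0=C3 v1=E3 downbeat M3
bar 4: v0=C3 v1=B3 downbeat M7
bar 5: v0=D3 v1=D4 downbeat P8
  -> R4 @ bar 3 tick 2 v(0, 1): C3/B3 M7 untreated
  -> R8 @ bar 4 tick 0 v(0, 1): penult M7 not 3rd/6th
  -> R2 @ bar 5 tick 0 v(0, 1): C3/G3 P5 -> D3/D4 P8 similar

(3, 2, R4, (0, 1))
(4, 0, R8, (0, 1))
(5, 0, R2, (0, 1))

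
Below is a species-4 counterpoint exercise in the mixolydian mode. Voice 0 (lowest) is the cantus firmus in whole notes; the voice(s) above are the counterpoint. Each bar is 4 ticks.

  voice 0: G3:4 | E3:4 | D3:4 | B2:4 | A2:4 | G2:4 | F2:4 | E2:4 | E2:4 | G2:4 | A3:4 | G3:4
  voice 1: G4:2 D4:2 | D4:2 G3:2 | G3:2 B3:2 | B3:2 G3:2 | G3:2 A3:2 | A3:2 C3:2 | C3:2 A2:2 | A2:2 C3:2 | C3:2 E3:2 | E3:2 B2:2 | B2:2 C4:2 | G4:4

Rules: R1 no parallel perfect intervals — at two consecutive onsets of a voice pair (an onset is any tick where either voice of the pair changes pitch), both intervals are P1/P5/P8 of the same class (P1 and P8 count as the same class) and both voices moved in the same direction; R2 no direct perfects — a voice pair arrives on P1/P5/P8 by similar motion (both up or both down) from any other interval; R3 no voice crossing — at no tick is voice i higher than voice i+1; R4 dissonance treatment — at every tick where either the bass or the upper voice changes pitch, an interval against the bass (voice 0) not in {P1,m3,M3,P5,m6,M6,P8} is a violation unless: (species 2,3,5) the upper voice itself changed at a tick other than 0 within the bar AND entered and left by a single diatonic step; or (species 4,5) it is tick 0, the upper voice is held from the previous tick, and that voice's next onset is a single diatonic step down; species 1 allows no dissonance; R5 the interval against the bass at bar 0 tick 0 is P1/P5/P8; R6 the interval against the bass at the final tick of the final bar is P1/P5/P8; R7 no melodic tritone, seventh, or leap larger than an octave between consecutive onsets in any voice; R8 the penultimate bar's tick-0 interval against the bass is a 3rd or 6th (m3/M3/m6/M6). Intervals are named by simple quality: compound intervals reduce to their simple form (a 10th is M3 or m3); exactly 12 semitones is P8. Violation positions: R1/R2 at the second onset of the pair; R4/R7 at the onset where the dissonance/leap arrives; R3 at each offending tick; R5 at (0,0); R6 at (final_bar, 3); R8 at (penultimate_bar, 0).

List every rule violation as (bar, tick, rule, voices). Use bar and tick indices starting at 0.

bar 0: v0=G3 v1=G4 downbeat P8
bar 1: v0=E3 v1=D4 downbeat m7
bar 2: v0=D3 v1=G3 downbeat P4
bar 3: v0=B2 v1=B3 downbeat P8
bar 4: v0=A2 v1=G3 downbeat m7
bar 5: v0=G2 v1=A3 downbeat M2
bar 6: v0=F2 v1=C3 downbeat P5
bar 7: v0=E2 v1=A2 downbeat P4
bar 8: v0=E2 v1=C3 downbeat m6
bar 9: v0=G2 v1=E3 downbeat M6
bar 10: v0=A3 v1=B2 downbeat m7
bar 11: v0=G3 v1=G4 downbeat P8
  -> R4 @ bar 1 tick 0 v(0, 1): E3/D4 m7 untreated
  -> R4 @ bar 2 tick 0 v(0, 1): D3/G3 P4 untreated
  -> R4 @ bar 4 tick 0 v(0, 1): A2/G3 m7 untreated
  -> R4 @ bar 5 tick 0 v(0, 1): G2/A3 M2 untreated
  -> R4 @ bar 5 tick 2 v(0, 1): G2/C3 P4 untreated
  -> R4 @ bar 7 tick 0 v(0, 1): E2/A2 P4 untreated
  -> R3 @ bar 10 tick 0 v(0, 1): A3 above B2
  -> R4 @ bar 10 tick 0 v(0, 1): A3/B2 m7 untreated
  -> R7 @ bar 10 tick 0 v(0,): G2->A3 leap 14st
  -> R8 @ bar 10 tick 0 v(0, 1): penult m7 not 3rd/6th
  -> R3 @ bar 10 tick 1 v(0, 1): A3 above B2
  -> R7 @ bar 10 tick 2 v(1,): B2->C4 leap 13st

(1, 0, R4, (0, 1))
(2, 0, R4, (0, 1))
(4, 0, R4, (0, 1))
(5, 0, R4, (0, 1))
(5, 2, R4, (0, 1))
(7, 0, R4, (0, 1))
(10, 0, R3, (0, 1))
(10, 0, R4, (0, 1))
(10, 0, R7, (0,))
(10, 0, R8, (0, 1))
(10, 1, R3, (0, 1))
(10, 2, R7, (1,))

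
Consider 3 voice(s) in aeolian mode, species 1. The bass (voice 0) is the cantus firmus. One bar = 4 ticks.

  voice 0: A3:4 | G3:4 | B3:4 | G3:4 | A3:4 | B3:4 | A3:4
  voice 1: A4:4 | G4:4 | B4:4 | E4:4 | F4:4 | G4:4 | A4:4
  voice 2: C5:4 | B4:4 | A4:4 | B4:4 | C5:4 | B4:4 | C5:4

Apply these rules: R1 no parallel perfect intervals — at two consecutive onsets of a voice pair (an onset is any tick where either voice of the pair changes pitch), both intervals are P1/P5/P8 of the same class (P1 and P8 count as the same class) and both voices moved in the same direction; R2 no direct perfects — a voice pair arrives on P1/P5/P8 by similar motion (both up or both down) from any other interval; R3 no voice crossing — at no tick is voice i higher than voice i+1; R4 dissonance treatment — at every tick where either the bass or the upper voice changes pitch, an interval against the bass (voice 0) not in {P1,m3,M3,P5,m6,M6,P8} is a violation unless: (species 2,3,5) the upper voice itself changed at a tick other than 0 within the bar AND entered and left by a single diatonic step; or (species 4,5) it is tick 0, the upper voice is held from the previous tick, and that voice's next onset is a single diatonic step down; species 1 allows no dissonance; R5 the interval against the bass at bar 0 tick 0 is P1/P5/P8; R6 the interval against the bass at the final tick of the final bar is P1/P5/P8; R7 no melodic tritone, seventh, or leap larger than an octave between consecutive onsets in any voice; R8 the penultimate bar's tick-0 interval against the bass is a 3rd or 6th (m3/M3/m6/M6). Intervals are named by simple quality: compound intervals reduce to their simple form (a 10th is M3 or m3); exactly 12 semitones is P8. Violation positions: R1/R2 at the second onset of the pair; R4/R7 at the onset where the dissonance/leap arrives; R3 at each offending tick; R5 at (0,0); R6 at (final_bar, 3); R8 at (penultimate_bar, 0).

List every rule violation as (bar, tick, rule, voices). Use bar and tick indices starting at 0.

(0, 0, R5, (0, 2))
(1, 0, R1, (0, 1))
(2, 0, R1, (0, 1))
(2, 0, R3, (1, 2))
(2, 0, R4, (0, 2))
(2, 1, R3, (1, 2))
(2, 2, R3, (1, 2))
(2, 3, R3, (1, 2))
(4, 0, R1, (1, 2))
(5, 0, R8, (0, 2))
(6, 3, R6, (0, 2))

bar 0: v0=A3 v1=A4 v2=C5 downbeat m3
bar 1: v0=G3 v1=G4 v2=B4 downbeat M3
bar 2: v0=B3 v1=B4 v2=A4 downbeat m7
bar 3: v0=G3 v1=E4 v2=B4 downbeat M3
bar 4: v0=A3 v1=F4 v2=C5 downbeat m3
bar 5: v0=B3 v1=G4 v2=B4 downbeat P8
bar 6: v0=A3 v1=A4 v2=C5 downbeat m3
  -> R5 @ bar 0 tick 0 v(0, 2): opens on m3
  -> R1 @ bar 1 tick 0 v(0, 1): A3/A4 P8 -> G3/G4 P8 similar
  -> R1 @ bar 2 tick 0 v(0, 1): G3/G4 P8 -> B3/B4 P8 similar
  -> R3 @ bar 2 tick 0 v(1, 2): B4 above A4
  -> R4 @ bar 2 tick 0 v(0, 2): B3/A4 m7 untreated
  -> R3 @ bar 2 tick 1 v(1, 2): B4 above A4
  -> R3 @ bar 2 tick 2 v(1, 2): B4 above A4
  -> R3 @ bar 2 tick 3 v(1, 2): B4 above A4
  -> R1 @ bar 4 tick 0 v(1, 2): E4/B4 P5 -> F4/C5 P5 similar
  -> R8 @ bar 5 tick 0 v(0, 2): penult P8 not 3rd/6th
  -> R6 @ bar 6 tick 3 v(0, 2): closes on m3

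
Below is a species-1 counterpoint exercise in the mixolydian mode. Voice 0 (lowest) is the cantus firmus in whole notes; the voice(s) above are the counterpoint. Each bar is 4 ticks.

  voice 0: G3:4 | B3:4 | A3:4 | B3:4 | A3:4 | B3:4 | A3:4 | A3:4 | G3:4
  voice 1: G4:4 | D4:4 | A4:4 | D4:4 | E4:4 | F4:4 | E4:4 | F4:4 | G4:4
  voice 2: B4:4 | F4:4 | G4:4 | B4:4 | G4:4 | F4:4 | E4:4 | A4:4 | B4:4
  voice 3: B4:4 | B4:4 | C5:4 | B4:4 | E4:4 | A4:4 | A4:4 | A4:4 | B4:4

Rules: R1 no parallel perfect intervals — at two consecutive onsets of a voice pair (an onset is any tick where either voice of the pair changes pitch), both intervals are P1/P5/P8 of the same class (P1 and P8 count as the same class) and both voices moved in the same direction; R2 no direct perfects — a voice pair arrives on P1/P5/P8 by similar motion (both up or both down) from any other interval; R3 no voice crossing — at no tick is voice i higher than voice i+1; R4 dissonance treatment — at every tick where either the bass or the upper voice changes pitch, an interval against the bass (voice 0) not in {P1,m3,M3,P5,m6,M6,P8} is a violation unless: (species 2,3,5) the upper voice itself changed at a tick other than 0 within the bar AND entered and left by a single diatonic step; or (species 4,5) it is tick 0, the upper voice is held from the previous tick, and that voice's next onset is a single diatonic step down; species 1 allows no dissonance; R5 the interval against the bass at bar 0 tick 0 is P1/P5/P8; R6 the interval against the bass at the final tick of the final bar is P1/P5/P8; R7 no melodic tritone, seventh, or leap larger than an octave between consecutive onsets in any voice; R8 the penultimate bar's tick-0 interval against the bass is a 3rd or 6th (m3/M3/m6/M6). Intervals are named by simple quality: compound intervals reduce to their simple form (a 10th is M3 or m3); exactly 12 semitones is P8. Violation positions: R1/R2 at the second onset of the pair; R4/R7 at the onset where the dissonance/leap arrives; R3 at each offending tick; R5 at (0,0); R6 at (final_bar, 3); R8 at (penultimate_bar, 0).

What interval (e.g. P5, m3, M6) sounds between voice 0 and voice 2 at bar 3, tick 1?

voice 0=B3 voice 2=B4 -> P8

P8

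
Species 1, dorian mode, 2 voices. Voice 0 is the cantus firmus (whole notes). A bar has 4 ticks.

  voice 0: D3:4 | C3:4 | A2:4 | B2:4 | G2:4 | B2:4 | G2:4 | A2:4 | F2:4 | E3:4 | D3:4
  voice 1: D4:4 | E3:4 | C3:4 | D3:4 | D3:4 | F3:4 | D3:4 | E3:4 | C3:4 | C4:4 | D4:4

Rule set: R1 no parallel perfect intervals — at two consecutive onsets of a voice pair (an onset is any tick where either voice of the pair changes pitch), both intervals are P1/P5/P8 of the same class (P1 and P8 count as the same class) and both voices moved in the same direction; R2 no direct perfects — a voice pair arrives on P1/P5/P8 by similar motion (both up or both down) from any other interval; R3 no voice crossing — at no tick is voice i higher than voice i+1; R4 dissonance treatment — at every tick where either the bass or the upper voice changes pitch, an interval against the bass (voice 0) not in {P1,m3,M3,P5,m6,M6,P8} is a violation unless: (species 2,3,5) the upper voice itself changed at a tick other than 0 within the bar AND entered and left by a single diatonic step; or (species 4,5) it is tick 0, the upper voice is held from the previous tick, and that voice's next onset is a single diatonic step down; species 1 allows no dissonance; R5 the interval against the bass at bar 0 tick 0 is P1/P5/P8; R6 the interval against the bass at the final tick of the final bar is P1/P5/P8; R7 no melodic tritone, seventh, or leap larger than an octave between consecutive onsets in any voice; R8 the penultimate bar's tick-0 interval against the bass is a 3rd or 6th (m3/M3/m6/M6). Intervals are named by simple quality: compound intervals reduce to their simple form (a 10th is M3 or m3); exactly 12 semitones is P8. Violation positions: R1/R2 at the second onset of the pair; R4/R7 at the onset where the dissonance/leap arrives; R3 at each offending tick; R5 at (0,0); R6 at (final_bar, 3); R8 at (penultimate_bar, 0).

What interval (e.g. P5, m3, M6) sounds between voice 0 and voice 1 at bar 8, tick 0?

P5

voice 0=F2 voice 1=C3 -> P5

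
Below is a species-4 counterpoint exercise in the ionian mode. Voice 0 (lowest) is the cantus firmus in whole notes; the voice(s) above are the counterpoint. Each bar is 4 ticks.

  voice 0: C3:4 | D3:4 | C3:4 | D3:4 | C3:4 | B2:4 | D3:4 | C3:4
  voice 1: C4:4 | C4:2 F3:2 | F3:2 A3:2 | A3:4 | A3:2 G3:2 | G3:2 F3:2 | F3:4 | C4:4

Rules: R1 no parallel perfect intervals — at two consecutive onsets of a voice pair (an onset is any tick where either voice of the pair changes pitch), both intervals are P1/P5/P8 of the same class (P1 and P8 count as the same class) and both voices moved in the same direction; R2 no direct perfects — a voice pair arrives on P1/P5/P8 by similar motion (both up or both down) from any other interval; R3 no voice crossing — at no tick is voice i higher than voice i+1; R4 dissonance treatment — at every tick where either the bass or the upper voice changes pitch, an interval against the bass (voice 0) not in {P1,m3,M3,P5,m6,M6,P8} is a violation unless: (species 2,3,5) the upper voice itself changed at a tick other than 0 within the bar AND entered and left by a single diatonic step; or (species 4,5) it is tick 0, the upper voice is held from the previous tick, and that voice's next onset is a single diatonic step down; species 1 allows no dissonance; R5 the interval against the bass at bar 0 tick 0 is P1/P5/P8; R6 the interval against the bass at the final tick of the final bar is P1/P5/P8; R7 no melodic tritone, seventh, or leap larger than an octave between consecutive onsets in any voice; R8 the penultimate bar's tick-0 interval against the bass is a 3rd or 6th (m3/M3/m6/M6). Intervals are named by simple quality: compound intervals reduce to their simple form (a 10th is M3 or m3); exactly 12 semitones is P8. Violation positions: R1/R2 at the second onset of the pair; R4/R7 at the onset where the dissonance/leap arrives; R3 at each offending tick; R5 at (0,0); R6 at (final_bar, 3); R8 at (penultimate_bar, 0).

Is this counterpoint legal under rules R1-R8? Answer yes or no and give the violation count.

No (3 violations)

bar 0: v0=C3 v1=C4 (P8)
bar 1: v0=D3 v1=C4 (m7)
bar 2: v0=C3 v1=F3 (P4)
bar 3: v0=D3 v1=A3 (P5)
bar 4: v0=C3 v1=A3 (M6)
bar 5: v0=B2 v1=G3 (m6)
bar 6: v0=D3 v1=F3 (m3)
bar 7: v0=C3 v1=C4 (P8)
  R4 @ bar1.0: D3/C4 m7 untreated
  R4 @ bar2.0: C3/F3 P4 untreated
  R4 @ bar5.2: B2/F3 TT untreated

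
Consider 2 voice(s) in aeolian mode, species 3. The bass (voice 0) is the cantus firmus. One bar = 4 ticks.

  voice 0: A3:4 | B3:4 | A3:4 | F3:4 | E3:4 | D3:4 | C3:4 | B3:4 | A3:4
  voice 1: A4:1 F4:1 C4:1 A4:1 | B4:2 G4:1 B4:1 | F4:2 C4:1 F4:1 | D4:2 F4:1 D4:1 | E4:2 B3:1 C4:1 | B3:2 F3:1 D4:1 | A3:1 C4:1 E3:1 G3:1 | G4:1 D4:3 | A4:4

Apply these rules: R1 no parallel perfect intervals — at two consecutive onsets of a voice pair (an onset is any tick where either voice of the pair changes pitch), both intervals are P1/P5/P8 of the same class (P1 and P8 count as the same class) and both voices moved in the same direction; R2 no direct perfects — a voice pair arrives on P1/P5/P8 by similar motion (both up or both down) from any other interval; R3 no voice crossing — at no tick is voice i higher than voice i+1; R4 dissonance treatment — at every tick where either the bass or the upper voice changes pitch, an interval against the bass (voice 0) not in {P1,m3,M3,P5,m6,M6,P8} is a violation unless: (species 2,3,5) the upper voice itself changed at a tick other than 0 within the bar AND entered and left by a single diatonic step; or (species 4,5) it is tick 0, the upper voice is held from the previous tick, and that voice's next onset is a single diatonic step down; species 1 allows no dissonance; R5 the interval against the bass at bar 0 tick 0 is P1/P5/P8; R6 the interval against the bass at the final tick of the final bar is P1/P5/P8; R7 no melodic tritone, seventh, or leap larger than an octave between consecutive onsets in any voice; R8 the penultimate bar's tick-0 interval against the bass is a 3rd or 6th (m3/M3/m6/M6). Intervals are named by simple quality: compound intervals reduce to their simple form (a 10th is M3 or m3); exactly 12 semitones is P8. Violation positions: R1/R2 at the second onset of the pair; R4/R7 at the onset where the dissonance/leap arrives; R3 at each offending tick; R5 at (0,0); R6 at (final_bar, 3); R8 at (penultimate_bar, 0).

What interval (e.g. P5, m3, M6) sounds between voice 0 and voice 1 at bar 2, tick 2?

m3

voice 0=A3 voice 1=C4 -> m3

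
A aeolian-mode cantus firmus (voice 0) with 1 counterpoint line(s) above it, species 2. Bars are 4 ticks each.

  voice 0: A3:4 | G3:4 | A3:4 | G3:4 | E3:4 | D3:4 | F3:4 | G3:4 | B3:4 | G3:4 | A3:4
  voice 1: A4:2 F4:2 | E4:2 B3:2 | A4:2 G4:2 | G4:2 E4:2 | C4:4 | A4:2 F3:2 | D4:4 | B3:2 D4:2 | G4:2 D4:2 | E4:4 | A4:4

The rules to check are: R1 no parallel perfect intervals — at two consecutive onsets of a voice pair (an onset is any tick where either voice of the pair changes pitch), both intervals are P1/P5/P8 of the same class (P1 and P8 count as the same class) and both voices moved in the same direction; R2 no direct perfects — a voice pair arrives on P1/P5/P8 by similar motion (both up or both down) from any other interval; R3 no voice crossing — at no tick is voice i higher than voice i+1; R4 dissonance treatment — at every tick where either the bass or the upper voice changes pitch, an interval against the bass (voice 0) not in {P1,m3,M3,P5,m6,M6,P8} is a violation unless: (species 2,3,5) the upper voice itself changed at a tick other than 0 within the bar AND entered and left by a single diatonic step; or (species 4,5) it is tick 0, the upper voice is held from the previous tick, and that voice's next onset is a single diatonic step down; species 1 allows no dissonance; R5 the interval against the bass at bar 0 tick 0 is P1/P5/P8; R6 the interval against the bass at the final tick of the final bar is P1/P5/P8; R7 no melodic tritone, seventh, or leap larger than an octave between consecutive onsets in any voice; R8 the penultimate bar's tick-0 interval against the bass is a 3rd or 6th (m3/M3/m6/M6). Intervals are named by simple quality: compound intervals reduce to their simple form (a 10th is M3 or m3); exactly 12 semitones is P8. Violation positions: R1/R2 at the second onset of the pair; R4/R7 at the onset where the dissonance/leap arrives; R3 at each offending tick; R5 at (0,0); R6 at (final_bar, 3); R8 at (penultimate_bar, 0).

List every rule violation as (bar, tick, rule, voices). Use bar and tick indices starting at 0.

bar 0: v0=A3 v1=A4 downbeat P8
bar 1: v0=G3 v1=E4 downbeat M6
bar 2: v0=A3 v1=A4 downbeat P8
bar 3: v0=G3 v1=G4 downbeat P8
bar 4: v0=E3 v1=C4 downbeat m6
bar 5: v0=D3 v1=A4 downbeat P5
bar 6: v0=F3 v1=D4 downbeat M6
bar 7: v0=G3 v1=B3 downbeat M3
bar 8: v0=B3 v1=G4 downbeat m6
bar 9: v0=G3 v1=E4 downbeat M6
bar 10: v0=A3 v1=A4 downbeat P8
  -> R2 @ bar 2 tick 0 v(0, 1): G3/B3 M3 -> A3/A4 P8 similar
  -> R7 @ bar 2 tick 0 v(1,): B3->A4 leap 10st
  -> R4 @ bar 2 tick 2 v(0, 1): A3/G4 m7 untreated
  -> R7 @ bar 5 tick 2 v(1,): A4->F3 leap 16st
  -> R2 @ bar 10 tick 0 v(0, 1): G3/E4 M6 -> A3/A4 P8 similar

(2, 0, R2, (0, 1))
(2, 0, R7, (1,))
(2, 2, R4, (0, 1))
(5, 2, R7, (1,))
(10, 0, R2, (0, 1))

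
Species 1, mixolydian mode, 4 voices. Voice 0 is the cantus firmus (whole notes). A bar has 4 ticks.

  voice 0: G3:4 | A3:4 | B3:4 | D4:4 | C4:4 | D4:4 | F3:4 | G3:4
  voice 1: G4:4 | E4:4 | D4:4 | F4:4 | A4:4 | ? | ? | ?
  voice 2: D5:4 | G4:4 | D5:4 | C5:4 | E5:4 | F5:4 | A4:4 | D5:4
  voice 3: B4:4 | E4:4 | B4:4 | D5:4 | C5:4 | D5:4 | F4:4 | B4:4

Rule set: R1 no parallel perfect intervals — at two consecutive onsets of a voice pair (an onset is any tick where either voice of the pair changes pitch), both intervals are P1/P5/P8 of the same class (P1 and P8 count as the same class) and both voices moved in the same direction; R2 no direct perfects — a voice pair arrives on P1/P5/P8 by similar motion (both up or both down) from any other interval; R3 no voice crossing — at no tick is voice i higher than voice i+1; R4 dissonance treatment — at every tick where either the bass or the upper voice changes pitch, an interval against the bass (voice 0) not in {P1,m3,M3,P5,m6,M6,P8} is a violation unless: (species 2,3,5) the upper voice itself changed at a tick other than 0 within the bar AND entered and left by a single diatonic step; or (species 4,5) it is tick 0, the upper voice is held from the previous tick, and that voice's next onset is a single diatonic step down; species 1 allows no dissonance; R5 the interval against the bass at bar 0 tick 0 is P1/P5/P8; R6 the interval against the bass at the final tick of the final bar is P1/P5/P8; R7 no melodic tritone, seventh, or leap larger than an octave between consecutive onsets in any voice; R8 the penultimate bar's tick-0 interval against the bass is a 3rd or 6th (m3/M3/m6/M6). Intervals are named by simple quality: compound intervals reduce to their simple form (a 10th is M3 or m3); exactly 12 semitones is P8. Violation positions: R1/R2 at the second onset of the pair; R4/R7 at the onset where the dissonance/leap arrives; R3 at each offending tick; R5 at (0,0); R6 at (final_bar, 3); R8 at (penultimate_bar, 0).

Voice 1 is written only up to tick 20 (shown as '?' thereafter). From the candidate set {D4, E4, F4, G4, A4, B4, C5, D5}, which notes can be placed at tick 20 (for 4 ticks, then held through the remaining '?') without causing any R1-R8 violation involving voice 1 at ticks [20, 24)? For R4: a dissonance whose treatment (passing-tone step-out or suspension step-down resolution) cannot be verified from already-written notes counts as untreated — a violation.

D4: legal
E4: violates R4
F4: legal
G4: violates R4
A4: legal
B4: legal
C5: violates R4
D5: violates R2

{A4, B4, D4, F4}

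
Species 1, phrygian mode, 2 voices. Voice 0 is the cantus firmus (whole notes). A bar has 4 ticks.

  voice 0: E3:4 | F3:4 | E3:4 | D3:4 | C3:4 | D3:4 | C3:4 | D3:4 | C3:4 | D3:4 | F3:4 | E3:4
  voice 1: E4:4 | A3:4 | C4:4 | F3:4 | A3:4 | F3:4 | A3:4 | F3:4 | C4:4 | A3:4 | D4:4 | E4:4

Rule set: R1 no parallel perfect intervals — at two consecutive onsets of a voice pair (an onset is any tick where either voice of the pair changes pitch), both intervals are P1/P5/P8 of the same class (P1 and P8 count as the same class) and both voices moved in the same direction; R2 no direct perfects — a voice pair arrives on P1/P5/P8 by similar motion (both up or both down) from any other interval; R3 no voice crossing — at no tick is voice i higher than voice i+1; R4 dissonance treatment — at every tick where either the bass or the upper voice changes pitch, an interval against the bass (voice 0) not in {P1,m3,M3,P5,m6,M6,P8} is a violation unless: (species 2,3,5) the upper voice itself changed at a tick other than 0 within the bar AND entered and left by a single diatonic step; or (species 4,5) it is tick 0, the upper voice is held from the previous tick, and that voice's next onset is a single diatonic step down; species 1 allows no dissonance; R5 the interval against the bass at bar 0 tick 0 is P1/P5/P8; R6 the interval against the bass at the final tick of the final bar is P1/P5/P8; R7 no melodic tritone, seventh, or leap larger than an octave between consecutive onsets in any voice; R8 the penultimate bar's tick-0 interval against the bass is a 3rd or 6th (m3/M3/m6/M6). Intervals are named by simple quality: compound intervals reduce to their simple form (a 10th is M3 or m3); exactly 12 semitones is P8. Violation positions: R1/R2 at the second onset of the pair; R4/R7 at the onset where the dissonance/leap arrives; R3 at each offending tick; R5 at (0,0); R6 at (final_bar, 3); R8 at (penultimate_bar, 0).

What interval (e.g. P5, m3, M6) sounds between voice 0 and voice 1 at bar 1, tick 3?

M3

voice 0=F3 voice 1=A3 -> M3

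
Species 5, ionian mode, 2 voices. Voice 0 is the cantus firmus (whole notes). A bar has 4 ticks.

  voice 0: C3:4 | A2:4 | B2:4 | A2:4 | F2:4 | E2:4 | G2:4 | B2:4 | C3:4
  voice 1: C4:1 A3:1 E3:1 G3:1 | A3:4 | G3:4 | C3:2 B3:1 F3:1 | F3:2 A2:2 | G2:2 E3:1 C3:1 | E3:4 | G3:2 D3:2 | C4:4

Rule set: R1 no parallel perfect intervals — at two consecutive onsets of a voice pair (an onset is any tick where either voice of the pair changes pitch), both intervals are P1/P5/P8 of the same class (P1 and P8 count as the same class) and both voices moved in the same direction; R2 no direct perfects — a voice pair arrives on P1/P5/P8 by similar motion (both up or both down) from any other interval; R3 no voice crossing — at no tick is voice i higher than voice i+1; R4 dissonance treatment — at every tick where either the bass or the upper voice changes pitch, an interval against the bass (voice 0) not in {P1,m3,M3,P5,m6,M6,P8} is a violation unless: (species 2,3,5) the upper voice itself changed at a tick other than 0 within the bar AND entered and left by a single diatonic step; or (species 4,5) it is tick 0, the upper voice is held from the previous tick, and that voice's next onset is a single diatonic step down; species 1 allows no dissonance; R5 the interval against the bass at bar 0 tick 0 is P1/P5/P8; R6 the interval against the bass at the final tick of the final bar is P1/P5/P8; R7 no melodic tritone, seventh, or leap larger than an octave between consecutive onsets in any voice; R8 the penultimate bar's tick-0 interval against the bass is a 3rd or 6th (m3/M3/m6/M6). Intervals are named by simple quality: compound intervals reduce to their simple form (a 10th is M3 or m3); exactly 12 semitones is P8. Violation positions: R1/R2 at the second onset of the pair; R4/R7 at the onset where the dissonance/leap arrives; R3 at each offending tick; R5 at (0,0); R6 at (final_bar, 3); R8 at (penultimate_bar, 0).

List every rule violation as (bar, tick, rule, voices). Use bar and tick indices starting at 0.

bar 0: v0=C3 v1=C4 downbeat P8
bar 1: v0=A2 v1=A3 downbeat P8
bar 2: v0=B2 v1=G3 downbeat m6
bar 3: v0=A2 v1=C3 downbeat m3
bar 4: v0=F2 v1=F3 downbeat P8
bar 5: v0=E2 v1=G2 downbeat m3
bar 6: v0=G2 v1=E3 downbeat M6
bar 7: v0=B2 v1=G3 downbeat m6
bar 8: v0=C3 v1=C4 downbeat P8
  -> R4 @ bar 3 tick 2 v(0, 1): A2/B3 M2 untreated
  -> R7 @ bar 3 tick 2 v(1,): C3->B3 leap 11st
  -> R7 @ bar 3 tick 3 v(1,): B3->F3 leap 6st
  -> R2 @ bar 8 tick 0 v(0, 1): B2/D3 m3 -> C3/C4 P8 similar
  -> R7 @ bar 8 tick 0 v(1,): D3->C4 leap 10st

(3, 2, R4, (0, 1))
(3, 2, R7, (1,))
(3, 3, R7, (1,))
(8, 0, R2, (0, 1))
(8, 0, R7, (1,))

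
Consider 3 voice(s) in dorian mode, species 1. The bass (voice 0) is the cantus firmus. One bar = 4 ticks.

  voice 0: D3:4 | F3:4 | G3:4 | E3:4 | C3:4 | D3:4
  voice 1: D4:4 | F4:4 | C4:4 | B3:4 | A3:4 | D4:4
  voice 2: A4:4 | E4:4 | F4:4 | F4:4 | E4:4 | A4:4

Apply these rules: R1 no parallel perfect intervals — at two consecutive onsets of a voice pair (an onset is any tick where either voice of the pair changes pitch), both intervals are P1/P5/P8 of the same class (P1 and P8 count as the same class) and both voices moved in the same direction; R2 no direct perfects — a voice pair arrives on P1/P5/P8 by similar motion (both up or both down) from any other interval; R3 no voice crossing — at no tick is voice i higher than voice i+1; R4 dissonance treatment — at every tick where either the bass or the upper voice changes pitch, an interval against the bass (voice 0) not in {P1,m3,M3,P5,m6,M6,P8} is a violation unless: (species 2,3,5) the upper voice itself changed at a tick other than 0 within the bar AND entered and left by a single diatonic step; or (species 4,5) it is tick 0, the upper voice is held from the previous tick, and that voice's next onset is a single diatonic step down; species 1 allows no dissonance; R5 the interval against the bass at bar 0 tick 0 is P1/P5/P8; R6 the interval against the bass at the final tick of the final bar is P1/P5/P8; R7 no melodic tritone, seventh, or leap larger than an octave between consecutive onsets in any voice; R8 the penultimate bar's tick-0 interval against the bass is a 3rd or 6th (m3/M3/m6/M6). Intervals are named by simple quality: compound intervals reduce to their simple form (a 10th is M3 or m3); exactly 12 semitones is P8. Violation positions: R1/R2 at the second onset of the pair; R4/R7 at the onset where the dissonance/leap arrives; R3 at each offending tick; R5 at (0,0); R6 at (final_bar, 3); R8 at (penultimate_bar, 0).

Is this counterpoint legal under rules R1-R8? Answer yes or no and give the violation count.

bar 0: v0=D3 v1=D4 v2=A4 (P5)
bar 1: v0=F3 v1=F4 v2=E4 (M7)
bar 2: v0=G3 v1=C4 v2=F4 (m7)
bar 3: v0=E3 v1=B3 v2=F4 (m2)
bar 4: v0=C3 v1=A3 v2=E4 (M3)
bar 5: v0=D3 v1=D4 v2=A4 (P5)
  R1 @ bar1.0: D3/D4 P8 -> F3/F4 P8 similar
  R3 @ bar1.0: F4 above E4
  R4 @ bar1.0: F3/E4 M7 untreated
  R3 @ bar1.1: F4 above E4
  R3 @ bar1.2: F4 above E4
  R3 @ bar1.3: F4 above E4
  R4 @ bar2.0: G3/C4 P4 untreated
  R4 @ bar2.0: G3/F4 m7 untreated
  R2 @ bar3.0: G3/C4 P4 -> E3/B3 P5 similar
  R4 @ bar3.0: E3/F4 m2 untreated
  R2 @ bar4.0: B3/F4 TT -> A3/E4 P5 similar
  R1 @ bar5.0: A3/E4 P5 -> D4/A4 P5 similar
  R2 @ bar5.0: C3/A3 M6 -> D3/D4 P8 similar
  R2 @ bar5.0: C3/E4 M3 -> D3/A4 P5 similar

No (14 violations)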